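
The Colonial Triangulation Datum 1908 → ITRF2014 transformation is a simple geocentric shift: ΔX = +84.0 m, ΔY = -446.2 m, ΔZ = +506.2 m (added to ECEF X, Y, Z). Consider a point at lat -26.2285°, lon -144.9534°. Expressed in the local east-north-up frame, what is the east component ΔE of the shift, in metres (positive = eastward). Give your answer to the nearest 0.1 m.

ΔE = 413.5 m

At φ = -26.2285°, λ = -144.9534°: sin φ = -0.441952, cos φ = 0.897039, sin λ = -0.574242, cos λ = -0.818685.
ΔE = −sin λ·ΔX + cos λ·ΔY = −(-0.574242)·(84.0) + (-0.818685)·(-446.2) = 413.53 m.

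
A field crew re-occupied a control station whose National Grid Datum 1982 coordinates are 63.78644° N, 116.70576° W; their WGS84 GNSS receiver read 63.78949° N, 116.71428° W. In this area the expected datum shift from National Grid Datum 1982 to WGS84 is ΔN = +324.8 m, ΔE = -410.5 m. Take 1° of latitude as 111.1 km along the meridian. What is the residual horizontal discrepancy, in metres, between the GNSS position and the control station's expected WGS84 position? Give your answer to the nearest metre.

Observed coordinate differences: Δφ = +0.00305°, Δλ = -0.00852°.
Converting to metres (1° lat = 111100 m, cos φ = 0.441718): observed ΔN = 338.9 m, observed ΔE = -418.1 m.
Subtracting the expected shift leaves a residual of 338.9 − (324.8) = 14.1 m north and -418.1 − (-410.5) = -7.6 m east.
Residual distance = √(14.1² + (-7.6)²) = 16.0 m.

16 m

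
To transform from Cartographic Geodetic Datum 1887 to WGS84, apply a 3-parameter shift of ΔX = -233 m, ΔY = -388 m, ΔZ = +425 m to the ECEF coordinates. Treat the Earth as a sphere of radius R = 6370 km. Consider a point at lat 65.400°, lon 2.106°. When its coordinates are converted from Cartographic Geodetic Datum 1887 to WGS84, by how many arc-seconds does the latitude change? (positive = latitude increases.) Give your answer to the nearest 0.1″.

sin φ = 0.909236, cos φ = 0.416281, sin λ = 0.036748, cos λ = 0.999325.
North component: ΔN = −sin φ cos λ·ΔX − sin φ sin λ·ΔY + cos φ·ΔZ = −(0.909236)(0.999325)(-233) − (0.909236)(0.036748)(-388) + (0.416281)(425) = 401.59 m.
1° of latitude spans πR/180 = 111177 m, so Δφ = 401.59 / 111177 × 3600 = 13.004″.

Δφ = 13.0″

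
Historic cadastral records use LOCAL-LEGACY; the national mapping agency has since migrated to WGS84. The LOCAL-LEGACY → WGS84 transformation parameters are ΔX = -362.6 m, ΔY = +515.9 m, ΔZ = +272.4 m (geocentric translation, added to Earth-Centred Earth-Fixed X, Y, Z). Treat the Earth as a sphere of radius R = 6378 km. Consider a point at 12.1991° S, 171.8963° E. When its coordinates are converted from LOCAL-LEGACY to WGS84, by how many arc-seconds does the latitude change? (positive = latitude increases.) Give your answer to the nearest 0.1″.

sin φ = -0.211309, cos φ = 0.977419, sin λ = 0.140965, cos λ = -0.990015.
North component: ΔN = −sin φ cos λ·ΔX − sin φ sin λ·ΔY + cos φ·ΔZ = −(-0.211309)(-0.990015)(-362.6) − (-0.211309)(0.140965)(515.9) + (0.977419)(272.4) = 357.47 m.
1° of latitude spans πR/180 = 111317 m, so Δφ = 357.47 / 111317 × 3600 = 11.561″.

Δφ = 11.6″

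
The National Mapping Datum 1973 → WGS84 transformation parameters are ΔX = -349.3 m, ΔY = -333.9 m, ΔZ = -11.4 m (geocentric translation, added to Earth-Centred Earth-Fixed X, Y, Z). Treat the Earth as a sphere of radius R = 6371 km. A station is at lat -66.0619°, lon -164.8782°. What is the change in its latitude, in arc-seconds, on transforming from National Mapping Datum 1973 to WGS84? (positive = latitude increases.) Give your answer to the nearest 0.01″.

sin φ = -0.913984, cos φ = 0.405749, sin λ = -0.260872, cos λ = -0.965373.
North component: ΔN = −sin φ cos λ·ΔX − sin φ sin λ·ΔY + cos φ·ΔZ = −(-0.913984)(-0.965373)(-349.3) − (-0.913984)(-0.260872)(-333.9) + (0.405749)(-11.4) = 383.19 m.
1° of latitude spans πR/180 = 111195 m, so Δφ = 383.19 / 111195 × 3600 = 12.406″.

Δφ = 12.41″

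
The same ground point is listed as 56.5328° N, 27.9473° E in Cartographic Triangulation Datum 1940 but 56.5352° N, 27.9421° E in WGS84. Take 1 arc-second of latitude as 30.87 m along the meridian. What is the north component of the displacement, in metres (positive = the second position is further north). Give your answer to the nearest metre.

ΔN = 267 m

Δφ = 56.5352° − 56.5328° = +0.0024°; Δλ = 27.9421° − 27.9473° = -0.0052°.
1° of latitude = 3600 × 30.87 = 111132 m.
ΔN = Δφ × 111132 = 266.7 m; ΔE = Δλ × 111132 × cos(56.5328°) = -0.0052 × 111132 × 0.551460 = -318.7 m.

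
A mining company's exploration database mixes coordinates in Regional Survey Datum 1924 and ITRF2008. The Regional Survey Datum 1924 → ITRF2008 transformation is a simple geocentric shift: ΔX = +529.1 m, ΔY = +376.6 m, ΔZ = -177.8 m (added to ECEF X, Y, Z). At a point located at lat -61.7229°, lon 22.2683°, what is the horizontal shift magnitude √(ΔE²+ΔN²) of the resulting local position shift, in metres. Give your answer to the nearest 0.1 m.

The local east axis at (φ, λ) is (−sin λ, cos λ, 0), so ΔE = −sin(22.2683°)·529.1 + cos(22.2683°)·376.6 = 148.01 m.
The local north axis is (−sin φ cos λ, −sin φ sin λ, cos φ), giving ΔN = 431.209 + 125.680 − 84.230 = 472.66 m.
Horizontal magnitude = √(ΔE² + ΔN²) = √(148.01² + 472.66²) = 495.29 m.

495.3 m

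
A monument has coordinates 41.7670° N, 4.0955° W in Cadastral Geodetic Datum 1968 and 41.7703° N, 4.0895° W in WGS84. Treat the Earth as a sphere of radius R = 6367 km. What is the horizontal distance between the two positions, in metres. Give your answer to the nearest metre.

Δφ = 41.7703° − 41.7670° = +0.0033°; Δλ = -4.0895° − -4.0955° = +0.0060°.
1° along a meridian = πR/180 = 111125 m.
ΔN = Δφ × 111125 = 366.7 m; ΔE = Δλ × 111125 × cos(41.7670°) = +0.0060 × 111125 × 0.745860 = 497.3 m.
Distance = √(ΔE² + ΔN²) = √(497.3² + 366.7²) = 617.9 m.

618 m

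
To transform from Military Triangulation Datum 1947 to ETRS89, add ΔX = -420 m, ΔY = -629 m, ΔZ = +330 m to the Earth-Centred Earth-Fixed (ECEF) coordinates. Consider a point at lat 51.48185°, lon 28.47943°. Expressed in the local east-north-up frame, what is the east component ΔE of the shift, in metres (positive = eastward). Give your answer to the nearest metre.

ΔE = -353 m

At φ = 51.48185°, λ = 28.47943°: sin φ = 0.782411, cos φ = 0.622763, sin λ = 0.476843, cos λ = 0.878988.
ΔE = −sin λ·ΔX + cos λ·ΔY = −(0.476843)·(-420) + (0.878988)·(-629) = -352.61 m.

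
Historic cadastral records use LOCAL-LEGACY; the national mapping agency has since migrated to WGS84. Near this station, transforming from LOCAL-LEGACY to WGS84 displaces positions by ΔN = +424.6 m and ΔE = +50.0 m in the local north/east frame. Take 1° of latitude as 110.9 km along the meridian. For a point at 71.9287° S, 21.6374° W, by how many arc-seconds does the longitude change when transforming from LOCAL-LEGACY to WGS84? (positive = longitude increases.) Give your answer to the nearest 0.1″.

Δλ = 5.2″

At latitude -71.9287°, cos φ = 0.310200.
1° of longitude at this latitude = 110.9 × cos φ = 34.40 km, so Δλ = 50.0 / 34401.2 = 0.0014534° = 5.232″.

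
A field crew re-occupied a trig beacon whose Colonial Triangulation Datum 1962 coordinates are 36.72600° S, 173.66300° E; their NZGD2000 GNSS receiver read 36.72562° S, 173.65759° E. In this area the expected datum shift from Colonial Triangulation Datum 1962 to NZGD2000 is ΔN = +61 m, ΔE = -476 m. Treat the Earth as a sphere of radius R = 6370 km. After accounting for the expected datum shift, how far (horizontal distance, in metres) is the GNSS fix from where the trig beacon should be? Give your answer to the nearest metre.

20 m

Observed coordinate differences: Δφ = +0.00038°, Δλ = -0.00541°.
Converting to metres (1° lat = 111177 m, cos φ = 0.801504): observed ΔN = 42.2 m, observed ΔE = -482.1 m.
Subtracting the expected shift leaves a residual of 42.2 − (61) = -18.8 m north and -482.1 − (-476) = -6.1 m east.
Residual distance = √((-18.8)² + (-6.1)²) = 19.7 m.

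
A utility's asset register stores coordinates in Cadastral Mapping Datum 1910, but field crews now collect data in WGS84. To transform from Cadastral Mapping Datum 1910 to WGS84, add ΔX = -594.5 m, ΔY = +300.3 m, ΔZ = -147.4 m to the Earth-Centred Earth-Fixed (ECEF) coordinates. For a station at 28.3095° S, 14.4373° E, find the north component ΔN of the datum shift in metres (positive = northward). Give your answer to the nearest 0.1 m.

ΔN = -367.3 m

The local north axis is (−sin φ cos λ, −sin φ sin λ, cos φ), giving ΔN = -273.029 + 35.506 − 129.771 = -367.29 m.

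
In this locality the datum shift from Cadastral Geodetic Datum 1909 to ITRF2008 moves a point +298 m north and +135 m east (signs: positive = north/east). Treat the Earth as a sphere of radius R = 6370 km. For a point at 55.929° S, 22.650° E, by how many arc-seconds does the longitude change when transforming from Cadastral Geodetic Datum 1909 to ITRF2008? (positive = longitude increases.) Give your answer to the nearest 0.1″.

Δλ = 7.8″

At latitude -55.929°, cos φ = 0.560220.
One radian of longitude at latitude φ spans R cos φ, so Δλ = ΔE / (R cos φ) = 135.0 / (6370000 × 0.560220) = 3.7830e-05 rad = 7.803″.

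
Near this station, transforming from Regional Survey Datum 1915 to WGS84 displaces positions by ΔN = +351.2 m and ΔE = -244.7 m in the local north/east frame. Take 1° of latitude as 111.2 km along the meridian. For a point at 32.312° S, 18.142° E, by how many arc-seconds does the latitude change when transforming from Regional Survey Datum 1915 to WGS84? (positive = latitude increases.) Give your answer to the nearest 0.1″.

1° of latitude = 111.2 km, so Δφ = 351.2 / 111200 = 0.0031583° = 11.370″.

Δφ = 11.4″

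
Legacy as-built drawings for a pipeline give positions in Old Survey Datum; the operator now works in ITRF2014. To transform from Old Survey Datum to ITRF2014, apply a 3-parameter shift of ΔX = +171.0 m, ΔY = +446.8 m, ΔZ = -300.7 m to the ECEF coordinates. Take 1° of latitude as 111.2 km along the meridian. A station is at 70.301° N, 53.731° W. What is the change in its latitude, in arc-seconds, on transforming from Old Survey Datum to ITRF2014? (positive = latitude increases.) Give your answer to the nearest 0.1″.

Δφ = 4.6″

sin φ = 0.941476, cos φ = 0.337079, sin λ = -0.806248, cos λ = 0.591577.
North component: ΔN = −sin φ cos λ·ΔX − sin φ sin λ·ΔY + cos φ·ΔZ = −(0.941476)(0.591577)(171.0) − (0.941476)(-0.806248)(446.8) + (0.337079)(-300.7) = 142.55 m.
1° of latitude spans 111200 m, so Δφ = 142.55 / 111200 × 3600 = 4.615″.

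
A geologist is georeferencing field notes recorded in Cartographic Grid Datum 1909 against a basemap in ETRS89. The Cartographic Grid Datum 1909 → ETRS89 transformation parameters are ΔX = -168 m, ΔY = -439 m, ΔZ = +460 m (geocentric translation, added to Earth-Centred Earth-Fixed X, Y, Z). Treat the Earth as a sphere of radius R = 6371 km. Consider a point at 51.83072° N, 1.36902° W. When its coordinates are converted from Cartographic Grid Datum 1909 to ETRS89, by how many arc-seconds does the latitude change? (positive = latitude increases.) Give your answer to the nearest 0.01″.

Δφ = 13.21″

sin φ = 0.786188, cos φ = 0.617987, sin λ = -0.023892, cos λ = 0.999715.
North component: ΔN = −sin φ cos λ·ΔX − sin φ sin λ·ΔY + cos φ·ΔZ = −(0.786188)(0.999715)(-168) − (0.786188)(-0.023892)(-439) + (0.617987)(460) = 408.07 m.
1° of latitude spans πR/180 = 111195 m, so Δφ = 408.07 / 111195 × 3600 = 13.212″.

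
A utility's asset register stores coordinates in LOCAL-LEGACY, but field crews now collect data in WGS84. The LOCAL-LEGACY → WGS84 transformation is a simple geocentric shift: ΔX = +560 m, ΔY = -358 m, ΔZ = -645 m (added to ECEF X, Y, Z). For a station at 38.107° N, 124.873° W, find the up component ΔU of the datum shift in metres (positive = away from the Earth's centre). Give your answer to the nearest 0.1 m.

At φ = 38.107°, λ = -124.873°: sin φ = 0.617132, cos φ = 0.786860, sin λ = -0.820421, cos λ = -0.571759.
ΔU = cos φ cos λ·ΔX + cos φ sin λ·ΔY + sin φ·ΔZ = (0.786860)(-0.571759)(560) + (0.786860)(-0.820421)(-358) + (0.617132)(-645) = -418.88 m.

ΔU = -418.9 m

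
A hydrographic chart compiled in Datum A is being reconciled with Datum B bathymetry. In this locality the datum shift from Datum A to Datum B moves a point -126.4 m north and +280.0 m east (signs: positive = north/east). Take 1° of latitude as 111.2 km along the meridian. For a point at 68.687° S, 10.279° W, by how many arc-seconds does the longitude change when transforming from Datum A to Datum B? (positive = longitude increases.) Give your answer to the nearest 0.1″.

At latitude -68.687°, cos φ = 0.363463.
1° of longitude at this latitude = 111.2 × cos φ = 40.42 km, so Δλ = 280.0 / 40417.0 = 0.0069278° = 24.940″.

Δλ = 24.9″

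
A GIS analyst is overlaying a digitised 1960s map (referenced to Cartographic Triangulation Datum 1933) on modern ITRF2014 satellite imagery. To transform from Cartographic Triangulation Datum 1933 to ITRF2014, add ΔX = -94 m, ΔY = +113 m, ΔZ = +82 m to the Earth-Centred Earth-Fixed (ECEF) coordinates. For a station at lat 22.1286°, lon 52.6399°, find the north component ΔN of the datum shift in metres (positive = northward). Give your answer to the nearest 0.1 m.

The local north axis is (−sin φ cos λ, −sin φ sin λ, cos φ), giving ΔN = 21.487 − 33.833 + 75.960 = 63.61 m.

ΔN = 63.6 m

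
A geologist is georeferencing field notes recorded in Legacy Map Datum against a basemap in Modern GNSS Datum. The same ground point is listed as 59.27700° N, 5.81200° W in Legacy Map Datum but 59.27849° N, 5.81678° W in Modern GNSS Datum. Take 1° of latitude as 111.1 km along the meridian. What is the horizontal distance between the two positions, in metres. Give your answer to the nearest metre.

318 m

Δφ = 59.27849° − 59.27700° = +0.00149°; Δλ = -5.81678° − -5.81200° = -0.00478°.
ΔN = Δφ × 111100 = 165.5 m; ΔE = Δλ × 111100 × cos(59.27700°) = -0.00478 × 111100 × 0.510888 = -271.3 m.
Distance = √(ΔE² + ΔN²) = √((-271.3)² + 165.5²) = 317.8 m.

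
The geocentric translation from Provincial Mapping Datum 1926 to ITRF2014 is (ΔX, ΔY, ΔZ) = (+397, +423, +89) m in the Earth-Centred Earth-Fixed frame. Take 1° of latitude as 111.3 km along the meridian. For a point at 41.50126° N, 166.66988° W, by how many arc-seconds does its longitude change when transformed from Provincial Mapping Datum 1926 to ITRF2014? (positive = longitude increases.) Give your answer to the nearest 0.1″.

Δλ = -13.8″

sin φ = 0.662637, cos φ = 0.748941, sin λ = -0.230561, cos λ = -0.973058.
East component: ΔE = −sin λ·ΔX + cos λ·ΔY = −(-0.230561)(397) + (-0.973058)(423) = -320.07 m.
1° of latitude spans 111300 m; at latitude φ, 1° of longitude spans that × cos φ = 83357.1 m, so Δλ = -320.07 / 83357.1 × 3600 = -13.823″.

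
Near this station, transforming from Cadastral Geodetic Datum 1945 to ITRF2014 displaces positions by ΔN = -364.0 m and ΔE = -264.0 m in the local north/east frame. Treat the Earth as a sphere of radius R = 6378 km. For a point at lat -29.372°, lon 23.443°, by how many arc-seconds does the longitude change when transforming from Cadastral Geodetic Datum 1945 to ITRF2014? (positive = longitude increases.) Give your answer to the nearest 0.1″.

Δλ = -9.8″

At latitude -29.372°, cos φ = 0.871454.
One radian of longitude at latitude φ spans R cos φ, so Δλ = ΔE / (R cos φ) = -264.0 / (6378000 × 0.871454) = -4.7498e-05 rad = -9.797″.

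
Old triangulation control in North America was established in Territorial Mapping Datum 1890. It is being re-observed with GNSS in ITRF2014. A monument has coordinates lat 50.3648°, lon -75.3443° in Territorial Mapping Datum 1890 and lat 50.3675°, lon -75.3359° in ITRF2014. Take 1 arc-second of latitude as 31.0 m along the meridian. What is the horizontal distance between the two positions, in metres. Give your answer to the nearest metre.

670 m

Δφ = 50.3675° − 50.3648° = +0.0027°; Δλ = -75.3359° − -75.3443° = +0.0084°.
1° of latitude = 3600 × 31.00 = 111600 m.
ΔN = Δφ × 111600 = 301.3 m; ΔE = Δλ × 111600 × cos(50.3648°) = +0.0084 × 111600 × 0.637897 = 598.0 m.
Distance = √(ΔE² + ΔN²) = √(598.0² + 301.3²) = 669.6 m.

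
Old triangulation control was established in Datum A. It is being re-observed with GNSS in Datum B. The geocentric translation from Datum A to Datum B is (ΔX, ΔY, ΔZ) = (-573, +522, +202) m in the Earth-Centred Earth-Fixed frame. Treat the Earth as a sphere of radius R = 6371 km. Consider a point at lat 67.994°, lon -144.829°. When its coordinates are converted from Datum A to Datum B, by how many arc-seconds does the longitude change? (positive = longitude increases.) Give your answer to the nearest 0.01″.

Δλ = -65.39″

sin φ = 0.927145, cos φ = 0.374704, sin λ = -0.576019, cos λ = -0.817437.
East component: ΔE = −sin λ·ΔX + cos λ·ΔY = −(-0.576019)(-573) + (-0.817437)(522) = -756.76 m.
1° of latitude spans πR/180 = 111195 m; at latitude φ, 1° of longitude spans that × cos φ = 41665.1 m, so Δλ = -756.76 / 41665.1 × 3600 = -65.386″.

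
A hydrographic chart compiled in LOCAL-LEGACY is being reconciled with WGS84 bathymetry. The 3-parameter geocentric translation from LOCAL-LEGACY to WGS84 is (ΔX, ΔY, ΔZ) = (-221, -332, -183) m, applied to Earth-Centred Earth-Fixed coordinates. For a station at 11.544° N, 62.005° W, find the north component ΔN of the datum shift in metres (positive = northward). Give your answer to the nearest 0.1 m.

ΔN = -217.2 m

At φ = 11.544°, λ = -62.005°: sin φ = 0.200120, cos φ = 0.979771, sin λ = -0.882989, cos λ = 0.469395.
ΔN = −sin φ cos λ·ΔX − sin φ sin λ·ΔY + cos φ·ΔZ = −(0.200120)(0.469395)(-221) − (0.200120)(-0.882989)(-332) + (0.979771)(-183) = -217.20 m.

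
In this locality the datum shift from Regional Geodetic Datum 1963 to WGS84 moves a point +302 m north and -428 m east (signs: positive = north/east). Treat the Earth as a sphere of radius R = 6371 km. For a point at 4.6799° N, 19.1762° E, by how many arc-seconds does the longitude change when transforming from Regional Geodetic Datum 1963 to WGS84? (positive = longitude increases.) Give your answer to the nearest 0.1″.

At latitude 4.6799°, cos φ = 0.996666.
One radian of longitude at latitude φ spans R cos φ, so Δλ = ΔE / (R cos φ) = -428.0 / (6371000 × 0.996666) = -6.7404e-05 rad = -13.903″.

Δλ = -13.9″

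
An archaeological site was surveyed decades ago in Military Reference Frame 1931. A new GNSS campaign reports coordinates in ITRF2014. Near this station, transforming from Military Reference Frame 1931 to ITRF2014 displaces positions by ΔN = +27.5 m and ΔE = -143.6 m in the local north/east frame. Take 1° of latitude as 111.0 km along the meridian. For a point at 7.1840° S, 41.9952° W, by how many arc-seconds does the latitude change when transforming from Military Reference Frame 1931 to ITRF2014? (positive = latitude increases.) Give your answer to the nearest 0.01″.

Δφ = 0.89″

1° of latitude = 111.0 km, so Δφ = 27.5 / 111000 = 0.0002477° = 0.892″.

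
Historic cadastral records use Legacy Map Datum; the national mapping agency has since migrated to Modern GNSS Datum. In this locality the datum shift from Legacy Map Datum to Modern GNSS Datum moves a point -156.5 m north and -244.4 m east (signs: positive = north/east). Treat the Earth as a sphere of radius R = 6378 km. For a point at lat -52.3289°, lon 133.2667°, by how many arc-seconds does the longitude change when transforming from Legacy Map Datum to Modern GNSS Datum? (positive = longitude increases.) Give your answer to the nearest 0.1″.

At latitude -52.3289°, cos φ = 0.611128.
One radian of longitude at latitude φ spans R cos φ, so Δλ = ΔE / (R cos φ) = -244.4 / (6378000 × 0.611128) = -6.2702e-05 rad = -12.933″.

Δλ = -12.9″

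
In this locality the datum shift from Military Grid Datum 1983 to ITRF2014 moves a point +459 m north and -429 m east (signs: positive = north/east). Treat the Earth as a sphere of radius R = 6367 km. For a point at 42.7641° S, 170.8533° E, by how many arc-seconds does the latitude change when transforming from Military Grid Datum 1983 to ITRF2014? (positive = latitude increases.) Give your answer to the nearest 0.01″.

On a sphere of radius R, 1 rad of latitude = R, so Δφ = ΔN / R = 459.0 / 6367000 = 7.2090e-05 rad = 14.870″.

Δφ = 14.87″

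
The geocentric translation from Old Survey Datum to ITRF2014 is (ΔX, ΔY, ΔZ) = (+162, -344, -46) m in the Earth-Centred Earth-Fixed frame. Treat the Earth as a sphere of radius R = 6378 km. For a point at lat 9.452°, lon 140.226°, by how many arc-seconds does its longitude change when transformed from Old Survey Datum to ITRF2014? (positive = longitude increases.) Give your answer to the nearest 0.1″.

Δλ = 5.3″

sin φ = 0.164221, cos φ = 0.986424, sin λ = 0.639761, cos λ = -0.768574.
East component: ΔE = −sin λ·ΔX + cos λ·ΔY = −(0.639761)(162) + (-0.768574)(-344) = 160.75 m.
1° of latitude spans πR/180 = 111317 m; at latitude φ, 1° of longitude spans that × cos φ = 109805.8 m, so Δλ = 160.75 / 109805.8 × 3600 = 5.270″.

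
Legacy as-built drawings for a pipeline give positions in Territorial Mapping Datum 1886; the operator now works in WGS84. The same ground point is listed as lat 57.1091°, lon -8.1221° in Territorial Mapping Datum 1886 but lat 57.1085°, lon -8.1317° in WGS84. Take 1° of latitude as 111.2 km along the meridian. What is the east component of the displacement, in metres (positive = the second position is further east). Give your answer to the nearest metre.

ΔE = -580 m

Δφ = 57.1085° − 57.1091° = -0.0006°; Δλ = -8.1317° − -8.1221° = -0.0096°.
ΔN = Δφ × 111200 = -66.7 m; ΔE = Δλ × 111200 × cos(57.1091°) = -0.0096 × 111200 × 0.543041 = -579.7 m.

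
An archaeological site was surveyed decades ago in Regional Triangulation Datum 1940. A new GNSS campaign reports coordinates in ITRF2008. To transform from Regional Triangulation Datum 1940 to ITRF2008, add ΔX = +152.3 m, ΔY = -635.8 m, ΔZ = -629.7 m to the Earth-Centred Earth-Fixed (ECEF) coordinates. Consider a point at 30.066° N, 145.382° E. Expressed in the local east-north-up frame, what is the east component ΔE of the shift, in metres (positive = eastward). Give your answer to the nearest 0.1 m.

At φ = 30.066°, λ = 145.382°: sin φ = 0.500997, cos φ = 0.865449, sin λ = 0.568102, cos λ = -0.822958.
ΔE = −sin λ·ΔX + cos λ·ΔY = −(0.568102)·(152.3) + (-0.822958)·(-635.8) = 436.71 m.

ΔE = 436.7 m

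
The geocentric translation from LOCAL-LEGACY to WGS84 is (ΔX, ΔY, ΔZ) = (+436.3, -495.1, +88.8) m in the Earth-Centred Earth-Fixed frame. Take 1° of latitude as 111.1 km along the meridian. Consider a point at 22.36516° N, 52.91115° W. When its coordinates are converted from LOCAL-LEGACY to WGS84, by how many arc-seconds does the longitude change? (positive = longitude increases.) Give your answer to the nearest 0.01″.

Δλ = 1.73″

sin φ = 0.380508, cos φ = 0.924778, sin λ = -0.797701, cos λ = 0.603053.
East component: ΔE = −sin λ·ΔX + cos λ·ΔY = −(-0.797701)(436.3) + (0.603053)(-495.1) = 49.47 m.
1° of latitude spans 111100 m; at latitude φ, 1° of longitude spans that × cos φ = 102742.8 m, so Δλ = 49.47 / 102742.8 × 3600 = 1.733″.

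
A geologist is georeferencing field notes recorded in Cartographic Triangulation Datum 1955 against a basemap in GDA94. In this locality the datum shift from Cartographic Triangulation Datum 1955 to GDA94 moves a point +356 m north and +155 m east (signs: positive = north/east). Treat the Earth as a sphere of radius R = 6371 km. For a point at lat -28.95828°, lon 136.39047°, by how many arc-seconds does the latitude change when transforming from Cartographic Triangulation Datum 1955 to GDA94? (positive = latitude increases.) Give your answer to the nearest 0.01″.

Δφ = 11.53″

On a sphere of radius R, 1 rad of latitude = R, so Δφ = ΔN / R = 356.0 / 6371000 = 5.5878e-05 rad = 11.526″.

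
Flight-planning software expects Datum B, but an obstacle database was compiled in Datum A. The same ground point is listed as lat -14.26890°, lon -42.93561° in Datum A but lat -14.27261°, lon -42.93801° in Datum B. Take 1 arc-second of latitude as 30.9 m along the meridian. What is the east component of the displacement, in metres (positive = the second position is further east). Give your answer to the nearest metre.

ΔE = -259 m

Δφ = -14.27261° − -14.26890° = -0.00371°; Δλ = -42.93801° − -42.93561° = -0.00240°.
1° of latitude = 3600 × 30.90 = 111240 m.
ΔN = Δφ × 111240 = -412.7 m; ΔE = Δλ × 111240 × cos(-14.26890°) = -0.00240 × 111240 × 0.969150 = -258.7 m.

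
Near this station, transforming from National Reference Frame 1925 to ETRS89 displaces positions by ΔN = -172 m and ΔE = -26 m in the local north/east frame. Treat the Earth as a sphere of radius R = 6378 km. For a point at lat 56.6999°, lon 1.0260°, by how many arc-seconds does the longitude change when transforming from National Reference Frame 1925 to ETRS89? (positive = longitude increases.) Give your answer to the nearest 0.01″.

Δλ = -1.53″

At latitude 56.6999°, cos φ = 0.549024.
One radian of longitude at latitude φ spans R cos φ, so Δλ = ΔE / (R cos φ) = -26.0 / (6378000 × 0.549024) = -7.4250e-06 rad = -1.532″.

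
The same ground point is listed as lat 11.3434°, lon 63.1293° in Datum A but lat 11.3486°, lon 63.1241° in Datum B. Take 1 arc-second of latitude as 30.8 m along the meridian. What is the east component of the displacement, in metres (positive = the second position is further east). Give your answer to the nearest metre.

ΔE = -565 m

Δφ = 11.3486° − 11.3434° = +0.0052°; Δλ = 63.1241° − 63.1293° = -0.0052°.
1° of latitude = 3600 × 30.80 = 110880 m.
ΔN = Δφ × 110880 = 576.6 m; ΔE = Δλ × 110880 × cos(11.3434°) = -0.0052 × 110880 × 0.980466 = -565.3 m.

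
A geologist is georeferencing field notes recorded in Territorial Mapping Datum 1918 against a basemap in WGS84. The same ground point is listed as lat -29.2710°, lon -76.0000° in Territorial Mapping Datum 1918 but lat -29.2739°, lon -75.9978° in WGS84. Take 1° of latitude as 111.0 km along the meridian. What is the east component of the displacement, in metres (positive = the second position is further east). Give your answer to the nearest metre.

ΔE = 213 m

Δφ = -29.2739° − -29.2710° = -0.0029°; Δλ = -75.9978° − -76.0000° = +0.0022°.
ΔN = Δφ × 111000 = -321.9 m; ΔE = Δλ × 111000 × cos(-29.2710°) = +0.0022 × 111000 × 0.872317 = 213.0 m.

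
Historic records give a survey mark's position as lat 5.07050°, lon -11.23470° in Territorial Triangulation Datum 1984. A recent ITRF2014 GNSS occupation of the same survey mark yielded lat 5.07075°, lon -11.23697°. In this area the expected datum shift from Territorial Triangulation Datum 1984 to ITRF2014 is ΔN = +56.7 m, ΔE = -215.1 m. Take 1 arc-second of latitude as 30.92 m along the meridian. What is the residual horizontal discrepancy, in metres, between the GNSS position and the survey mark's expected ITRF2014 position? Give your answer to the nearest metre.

Observed coordinate differences: Δφ = +0.00025°, Δλ = -0.00227°.
Converting to metres (1° lat = 111312 m, cos φ = 0.996087): observed ΔN = 27.8 m, observed ΔE = -251.7 m.
Subtracting the expected shift leaves a residual of 27.8 − (56.7) = -28.9 m north and -251.7 − (-215.1) = -36.6 m east.
Residual distance = √((-28.9)² + (-36.6)²) = 46.6 m.

47 m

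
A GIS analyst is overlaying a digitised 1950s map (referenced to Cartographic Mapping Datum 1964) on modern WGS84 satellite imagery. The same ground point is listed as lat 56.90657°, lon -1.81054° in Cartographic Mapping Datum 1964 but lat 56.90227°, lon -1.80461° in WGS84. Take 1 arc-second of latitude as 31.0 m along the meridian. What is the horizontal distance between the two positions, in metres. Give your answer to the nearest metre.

Δφ = 56.90227° − 56.90657° = -0.00430°; Δλ = -1.80461° − -1.81054° = +0.00593°.
1° of latitude = 3600 × 31.00 = 111600 m.
ΔN = Δφ × 111600 = -479.9 m; ΔE = Δλ × 111600 × cos(56.90657°) = +0.00593 × 111600 × 0.546006 = 361.3 m.
Distance = √(ΔE² + ΔN²) = √(361.3² + (-479.9)²) = 600.7 m.

601 m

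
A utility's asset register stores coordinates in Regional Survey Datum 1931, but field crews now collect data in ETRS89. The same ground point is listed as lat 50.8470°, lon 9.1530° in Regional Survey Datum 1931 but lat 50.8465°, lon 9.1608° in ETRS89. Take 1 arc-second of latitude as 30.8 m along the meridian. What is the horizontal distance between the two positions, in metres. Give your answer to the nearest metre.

Δφ = 50.8465° − 50.8470° = -0.0005°; Δλ = 9.1608° − 9.1530° = +0.0078°.
1° of latitude = 3600 × 30.80 = 110880 m.
ΔN = Δφ × 110880 = -55.4 m; ΔE = Δλ × 110880 × cos(50.8470°) = +0.0078 × 110880 × 0.631393 = 546.1 m.
Distance = √(ΔE² + ΔN²) = √(546.1² + (-55.4)²) = 548.9 m.

549 m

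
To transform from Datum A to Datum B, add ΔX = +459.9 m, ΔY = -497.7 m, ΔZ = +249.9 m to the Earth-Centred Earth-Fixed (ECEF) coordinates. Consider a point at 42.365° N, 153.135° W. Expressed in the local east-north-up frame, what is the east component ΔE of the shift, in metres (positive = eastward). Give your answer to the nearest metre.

ΔE = 652 m

The local east axis at (φ, λ) is (−sin λ, cos λ, 0), so ΔE = −sin(-153.135°)·459.9 + cos(-153.135°)·(-497.7) = 651.81 m.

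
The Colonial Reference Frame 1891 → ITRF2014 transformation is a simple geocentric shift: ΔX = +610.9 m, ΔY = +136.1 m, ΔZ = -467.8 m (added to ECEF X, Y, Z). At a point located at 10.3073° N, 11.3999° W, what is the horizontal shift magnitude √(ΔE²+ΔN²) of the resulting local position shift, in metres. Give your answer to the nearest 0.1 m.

617.3 m

At φ = 10.3073°, λ = -11.3999°: sin φ = 0.178928, cos φ = 0.983862, sin λ = -0.197656, cos λ = 0.980272.
ΔE = −sin λ·ΔX + cos λ·ΔY = −(-0.197656)·(610.9) + (0.980272)·(136.1) = 254.16 m.
ΔN = −sin φ cos λ·ΔX − sin φ sin λ·ΔY + cos φ·ΔZ = −(0.178928)(0.980272)(610.9) − (0.178928)(-0.197656)(136.1) + (0.983862)(-467.8) = -562.59 m.
Horizontal magnitude = √(ΔE² + ΔN²) = √(254.16² + (-562.59)²) = 617.34 m.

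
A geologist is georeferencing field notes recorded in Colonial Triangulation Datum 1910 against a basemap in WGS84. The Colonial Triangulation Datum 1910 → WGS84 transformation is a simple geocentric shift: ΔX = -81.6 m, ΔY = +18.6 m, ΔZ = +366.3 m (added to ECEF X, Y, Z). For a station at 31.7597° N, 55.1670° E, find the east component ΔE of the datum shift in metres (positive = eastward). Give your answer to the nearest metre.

The local east axis at (φ, λ) is (−sin λ, cos λ, 0), so ΔE = −sin(55.1670°)·(-81.6) + cos(55.1670°)·18.6 = 77.60 m.

ΔE = 78 m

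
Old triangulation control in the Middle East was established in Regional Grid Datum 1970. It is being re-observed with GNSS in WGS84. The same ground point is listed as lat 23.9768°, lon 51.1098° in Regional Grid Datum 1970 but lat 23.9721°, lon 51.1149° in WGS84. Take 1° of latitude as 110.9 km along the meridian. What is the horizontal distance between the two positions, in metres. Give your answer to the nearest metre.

Δφ = 23.9721° − 23.9768° = -0.0047°; Δλ = 51.1149° − 51.1098° = +0.0051°.
ΔN = Δφ × 110900 = -521.2 m; ΔE = Δλ × 110900 × cos(23.9768°) = +0.0051 × 110900 × 0.913710 = 516.8 m.
Distance = √(ΔE² + ΔN²) = √(516.8² + (-521.2)²) = 734.0 m.

734 m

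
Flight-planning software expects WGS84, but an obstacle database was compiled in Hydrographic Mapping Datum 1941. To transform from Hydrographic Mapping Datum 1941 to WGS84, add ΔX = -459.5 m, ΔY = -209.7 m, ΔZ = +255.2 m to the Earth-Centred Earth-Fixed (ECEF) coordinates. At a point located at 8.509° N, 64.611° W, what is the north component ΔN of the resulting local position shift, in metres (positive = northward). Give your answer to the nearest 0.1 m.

ΔN = 253.5 m

At φ = 8.509°, λ = -64.611°: sin φ = 0.147965, cos φ = 0.988993, sin λ = -0.903418, cos λ = 0.428762.
ΔN = −sin φ cos λ·ΔX − sin φ sin λ·ΔY + cos φ·ΔZ = −(0.147965)(0.428762)(-459.5) − (0.147965)(-0.903418)(-209.7) + (0.988993)(255.2) = 253.51 m.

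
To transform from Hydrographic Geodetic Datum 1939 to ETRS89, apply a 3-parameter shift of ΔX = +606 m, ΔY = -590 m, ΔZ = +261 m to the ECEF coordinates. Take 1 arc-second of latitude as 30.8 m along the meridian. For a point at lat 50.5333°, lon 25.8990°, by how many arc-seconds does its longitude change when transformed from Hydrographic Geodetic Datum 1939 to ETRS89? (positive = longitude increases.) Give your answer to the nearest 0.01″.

sin φ = 0.771994, cos φ = 0.635630, sin λ = 0.436786, cos λ = 0.899565.
East component: ΔE = −sin λ·ΔX + cos λ·ΔY = −(0.436786)(606) + (0.899565)(-590) = -795.44 m.
1° of latitude spans 3600 × 30.80 = 110880 m; at latitude φ, 1° of longitude spans that × cos φ = 70478.6 m, so Δλ = -795.44 / 70478.6 × 3600 = -40.630″.

Δλ = -40.63″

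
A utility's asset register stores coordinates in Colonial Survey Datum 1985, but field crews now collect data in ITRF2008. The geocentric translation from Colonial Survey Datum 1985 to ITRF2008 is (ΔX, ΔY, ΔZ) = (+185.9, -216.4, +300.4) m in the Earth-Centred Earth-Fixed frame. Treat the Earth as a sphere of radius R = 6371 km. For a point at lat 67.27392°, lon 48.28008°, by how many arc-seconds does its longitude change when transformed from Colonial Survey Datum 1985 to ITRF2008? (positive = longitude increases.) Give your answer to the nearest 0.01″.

sin φ = 0.922362, cos φ = 0.386326, sin λ = 0.746407, cos λ = 0.665490.
East component: ΔE = −sin λ·ΔX + cos λ·ΔY = −(0.746407)(185.9) + (0.665490)(-216.4) = -282.77 m.
1° of latitude spans πR/180 = 111195 m; at latitude φ, 1° of longitude spans that × cos φ = 42957.5 m, so Δλ = -282.77 / 42957.5 × 3600 = -23.697″.

Δλ = -23.70″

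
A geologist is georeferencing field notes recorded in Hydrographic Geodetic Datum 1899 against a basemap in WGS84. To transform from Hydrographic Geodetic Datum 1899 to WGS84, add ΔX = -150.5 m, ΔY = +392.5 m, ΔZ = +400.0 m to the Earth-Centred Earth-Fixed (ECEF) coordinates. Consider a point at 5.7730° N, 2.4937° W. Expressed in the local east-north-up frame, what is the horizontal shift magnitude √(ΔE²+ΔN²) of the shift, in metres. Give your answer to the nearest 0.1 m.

The local east axis at (φ, λ) is (−sin λ, cos λ, 0), so ΔE = −sin(-2.4937°)·(-150.5) + cos(-2.4937°)·392.5 = 385.58 m.
The local north axis is (−sin φ cos λ, −sin φ sin λ, cos φ), giving ΔN = 15.124 + 1.718 + 397.971 = 414.81 m.
Horizontal magnitude = √(ΔE² + ΔN²) = √(385.58² + 414.81²) = 566.34 m.

566.3 m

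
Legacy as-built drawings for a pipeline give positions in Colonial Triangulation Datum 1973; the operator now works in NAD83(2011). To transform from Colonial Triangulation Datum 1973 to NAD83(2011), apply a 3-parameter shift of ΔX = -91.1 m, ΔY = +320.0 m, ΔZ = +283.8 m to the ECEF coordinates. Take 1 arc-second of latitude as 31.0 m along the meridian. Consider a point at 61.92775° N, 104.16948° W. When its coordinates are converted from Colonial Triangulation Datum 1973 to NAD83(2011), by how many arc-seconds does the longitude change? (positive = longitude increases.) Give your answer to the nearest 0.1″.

sin φ = 0.882355, cos φ = 0.470585, sin λ = -0.969576, cos λ = -0.244791.
East component: ΔE = −sin λ·ΔX + cos λ·ΔY = −(-0.969576)(-91.1) + (-0.244791)(320.0) = -166.66 m.
1° of latitude spans 3600 × 31.00 = 111600 m; at latitude φ, 1° of longitude spans that × cos φ = 52517.2 m, so Δλ = -166.66 / 52517.2 × 3600 = -11.424″.

Δλ = -11.4″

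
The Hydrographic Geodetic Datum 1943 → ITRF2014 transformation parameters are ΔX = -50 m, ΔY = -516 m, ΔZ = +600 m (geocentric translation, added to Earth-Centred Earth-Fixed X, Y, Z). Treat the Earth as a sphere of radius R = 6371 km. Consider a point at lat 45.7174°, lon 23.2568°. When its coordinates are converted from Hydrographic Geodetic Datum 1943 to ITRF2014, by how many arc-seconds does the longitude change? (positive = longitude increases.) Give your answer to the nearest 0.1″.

sin φ = 0.715905, cos φ = 0.698198, sin λ = 0.394853, cos λ = 0.918744.
East component: ΔE = −sin λ·ΔX + cos λ·ΔY = −(0.394853)(-50) + (0.918744)(-516) = -454.33 m.
1° of latitude spans πR/180 = 111195 m; at latitude φ, 1° of longitude spans that × cos φ = 77636.1 m, so Δλ = -454.33 / 77636.1 × 3600 = -21.067″.

Δλ = -21.1″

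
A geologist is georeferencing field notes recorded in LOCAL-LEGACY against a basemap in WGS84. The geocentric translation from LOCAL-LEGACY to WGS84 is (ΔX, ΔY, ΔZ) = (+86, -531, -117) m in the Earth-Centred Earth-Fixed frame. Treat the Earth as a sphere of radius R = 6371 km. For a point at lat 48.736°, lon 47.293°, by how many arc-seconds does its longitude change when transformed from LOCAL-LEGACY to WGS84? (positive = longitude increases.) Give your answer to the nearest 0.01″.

Δλ = -20.78″

sin φ = 0.751679, cos φ = 0.659530, sin λ = 0.734832, cos λ = 0.678249.
East component: ΔE = −sin λ·ΔX + cos λ·ΔY = −(0.734832)(86) + (0.678249)(-531) = -423.35 m.
1° of latitude spans πR/180 = 111195 m; at latitude φ, 1° of longitude spans that × cos φ = 73336.3 m, so Δλ = -423.35 / 73336.3 × 3600 = -20.782″.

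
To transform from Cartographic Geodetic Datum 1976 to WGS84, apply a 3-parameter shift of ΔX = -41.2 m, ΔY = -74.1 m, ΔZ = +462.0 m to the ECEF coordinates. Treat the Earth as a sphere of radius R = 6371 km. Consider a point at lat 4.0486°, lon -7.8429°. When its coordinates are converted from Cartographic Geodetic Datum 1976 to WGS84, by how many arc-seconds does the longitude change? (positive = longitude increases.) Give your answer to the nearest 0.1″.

Δλ = -2.6″

sin φ = 0.070603, cos φ = 0.997505, sin λ = -0.136457, cos λ = 0.990646.
East component: ΔE = −sin λ·ΔX + cos λ·ΔY = −(-0.136457)(-41.2) + (0.990646)(-74.1) = -79.03 m.
1° of latitude spans πR/180 = 111195 m; at latitude φ, 1° of longitude spans that × cos φ = 110917.4 m, so Δλ = -79.03 / 110917.4 × 3600 = -2.565″.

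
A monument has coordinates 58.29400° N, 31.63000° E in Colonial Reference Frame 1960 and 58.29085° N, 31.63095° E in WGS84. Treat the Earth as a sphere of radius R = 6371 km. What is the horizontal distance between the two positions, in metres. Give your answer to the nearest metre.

Δφ = 58.29085° − 58.29400° = -0.00315°; Δλ = 31.63095° − 31.63000° = +0.00095°.
1° along a meridian = πR/180 = 111195 m.
ΔN = Δφ × 111195 = -350.3 m; ΔE = Δλ × 111195 × cos(58.29400°) = +0.00095 × 111195 × 0.525561 = 55.5 m.
Distance = √(ΔE² + ΔN²) = √(55.5² + (-350.3)²) = 354.6 m.

355 m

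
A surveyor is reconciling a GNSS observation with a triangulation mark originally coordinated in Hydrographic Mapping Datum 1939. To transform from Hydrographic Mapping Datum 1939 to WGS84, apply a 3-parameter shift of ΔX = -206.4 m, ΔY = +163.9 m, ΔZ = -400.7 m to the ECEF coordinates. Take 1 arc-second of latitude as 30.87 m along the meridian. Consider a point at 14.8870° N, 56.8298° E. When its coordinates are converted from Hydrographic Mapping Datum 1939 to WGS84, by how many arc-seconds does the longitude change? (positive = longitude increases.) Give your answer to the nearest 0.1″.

Δλ = 8.8″

sin φ = 0.256914, cos φ = 0.966434, sin λ = 0.837049, cos λ = 0.547128.
East component: ΔE = −sin λ·ΔX + cos λ·ΔY = −(0.837049)(-206.4) + (0.547128)(163.9) = 262.44 m.
1° of latitude spans 3600 × 30.87 = 111132 m; at latitude φ, 1° of longitude spans that × cos φ = 107401.8 m, so Δλ = 262.44 / 107401.8 × 3600 = 8.797″.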